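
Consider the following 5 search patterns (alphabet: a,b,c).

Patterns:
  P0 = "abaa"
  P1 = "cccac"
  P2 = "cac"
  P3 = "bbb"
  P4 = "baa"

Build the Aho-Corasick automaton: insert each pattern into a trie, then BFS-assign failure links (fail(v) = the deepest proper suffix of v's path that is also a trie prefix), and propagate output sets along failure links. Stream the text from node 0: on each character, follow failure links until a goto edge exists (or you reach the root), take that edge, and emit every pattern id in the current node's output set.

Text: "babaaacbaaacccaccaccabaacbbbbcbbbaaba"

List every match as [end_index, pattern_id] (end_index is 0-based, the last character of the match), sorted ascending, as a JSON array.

Build automaton:
Trie (insert patterns):
  n0 'ε': a→1 b→12 c→5
  n1 'a': b→2
  n2 'ab': a→3
  n3 'aba': a→4
  n4 'abaa': ·  [P0 ends]
  n5 'c': a→10 c→6
  n6 'cc': c→7
  n7 'ccc': a→8
  n8 'ccca': c→9
  n9 'cccac': ·  [P1 ends]
  n10 'ca': c→11
  n11 'cac': ·  [P2 ends]
  n12 'b': a→15 b→13
  n13 'bb': b→14
  n14 'bbb': ·  [P3 ends]
  n15 'ba': a→16
  n16 'baa': ·  [P4 ends]

BFS fail/out derivation:
  fail(1) 'a': from fail(0)=0 chase 'a': 0 ⇒ 0;  out=∅∪out(0)=∅
  fail(5) 'c': from fail(0)=0 chase 'c': 0 ⇒ 0;  out=∅∪out(0)=∅
  fail(12) 'b': from fail(0)=0 chase 'b': 0 ⇒ 0;  out=∅∪out(0)=∅
  fail(2) 'ab': from fail(1)=0 chase 'b': 0 ⇒ 12;  out=∅∪out(12)=∅
  fail(6) 'cc': from fail(5)=0 chase 'c': 0 ⇒ 5;  out=∅∪out(5)=∅
  fail(10) 'ca': from fail(5)=0 chase 'a': 0 ⇒ 1;  out=∅∪out(1)=∅
  fail(13) 'bb': from fail(12)=0 chase 'b': 0 ⇒ 12;  out=∅∪out(12)=∅
  fail(15) 'ba': from fail(12)=0 chase 'a': 0 ⇒ 1;  out=∅∪out(1)=∅
  fail(3) 'aba': from fail(2)=12 chase 'a': 12 ⇒ 15;  out=∅∪out(15)=∅
  fail(7) 'ccc': from fail(6)=5 chase 'c': 5 ⇒ 6;  out=∅∪out(6)=∅
  fail(11) 'cac': from fail(10)=1 chase 'c': 1→0 ⇒ 5;  out={2}∪out(5)={2}
  fail(14) 'bbb': from fail(13)=12 chase 'b': 12 ⇒ 13;  out={3}∪out(13)={3}
  fail(16) 'baa': from fail(15)=1 chase 'a': 1→0 ⇒ 1;  out={4}∪out(1)={4}
  fail(4) 'abaa': from fail(3)=15 chase 'a': 15 ⇒ 16;  out={0}∪out(16)={0,4}
  fail(8) 'ccca': from fail(7)=6 chase 'a': 6→5 ⇒ 10;  out=∅∪out(10)=∅
  fail(9) 'cccac': from fail(8)=10 chase 'c': 10 ⇒ 11;  out={1}∪out(11)={1,2}

Scan:
i=0 'b': node 0→12
i=1 'a': node 12→15
i=2 'b': node 15→2 (fail-walked)
i=3 'a': node 2→3
i=4 'a': node 3→4  emit P0@[1:4],P4@[2:4]
i=5 'a': node 4→1 (fail-walked)
i=6 'c': node 1→5 (fail-walked)
i=7 'b': node 5→12 (fail-walked)
i=8 'a': node 12→15
i=9 'a': node 15→16  emit P4@[7:9]
i=10 'a': node 16→1 (fail-walked)
i=11 'c': node 1→5 (fail-walked)
i=12 'c': node 5→6
i=13 'c': node 6→7
i=14 'a': node 7→8
i=15 'c': node 8→9  emit P1@[11:15],P2@[13:15]
i=16 'c': node 9→6 (fail-walked)
i=17 'a': node 6→10 (fail-walked)
i=18 'c': node 10→11  emit P2@[16:18]
i=19 'c': node 11→6 (fail-walked)
i=20 'a': node 6→10 (fail-walked)
i=21 'b': node 10→2 (fail-walked)
i=22 'a': node 2→3
i=23 'a': node 3→4  emit P0@[20:23],P4@[21:23]
i=24 'c': node 4→5 (fail-walked)
i=25 'b': node 5→12 (fail-walked)
i=26 'b': node 12→13
i=27 'b': node 13→14  emit P3@[25:27]
i=28 'b': node 14→14 (fail-walked)  emit P3@[26:28]
i=29 'c': node 14→5 (fail-walked)
i=30 'b': node 5→12 (fail-walked)
i=31 'b': node 12→13
i=32 'b': node 13→14  emit P3@[30:32]
i=33 'a': node 14→15 (fail-walked)
i=34 'a': node 15→16  emit P4@[32:34]
i=35 'b': node 16→2 (fail-walked)
i=36 'a': node 2→3

Result: [[4,0],[4,4],[9,4],[15,1],[15,2],[18,2],[23,0],[23,4],[27,3],[28,3],[32,3],[34,4]]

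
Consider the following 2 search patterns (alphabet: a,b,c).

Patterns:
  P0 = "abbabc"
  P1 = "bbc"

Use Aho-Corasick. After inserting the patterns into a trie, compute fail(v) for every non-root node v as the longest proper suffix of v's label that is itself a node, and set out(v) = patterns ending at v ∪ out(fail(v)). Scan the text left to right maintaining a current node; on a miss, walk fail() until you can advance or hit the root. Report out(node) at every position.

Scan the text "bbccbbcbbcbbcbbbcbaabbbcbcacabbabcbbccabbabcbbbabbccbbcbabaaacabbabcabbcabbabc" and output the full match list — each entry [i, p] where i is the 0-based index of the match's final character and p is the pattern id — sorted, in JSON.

Construct AC machine:
Trie nodes:
  n0 'ε': a→1 b→7
  n1 'a': b→2
  n2 'ab': b→3
  n3 'abb': a→4
  n4 'abba': b→5
  n5 'abbab': c→6
  n6 'abbabc': ·  ←P0
  n7 'b': b→8
  n8 'bb': c→9
  n9 'bbc': ·  ←P1

Failure links (BFS by depth):
  fail(1) 'a': from fail(0)=0 chase 'a': 0 ⇒ 0;  out=∅∪out(0)=∅
  fail(7) 'b': from fail(0)=0 chase 'b': 0 ⇒ 0;  out=∅∪out(0)=∅
  fail(2) 'ab': from fail(1)=0 chase 'b': 0 ⇒ 7;  out=∅∪out(7)=∅
  fail(8) 'bb': from fail(7)=0 chase 'b': 0 ⇒ 7;  out=∅∪out(7)=∅
  fail(3) 'abb': from fail(2)=7 chase 'b': 7 ⇒ 8;  out=∅∪out(8)=∅
  fail(9) 'bbc': from fail(8)=7 chase 'c': 7→0 ⇒ 0;  out={1}∪out(0)={1}
  fail(4) 'abba': from fail(3)=8 chase 'a': 8→7→0 ⇒ 1;  out=∅∪out(1)=∅
  fail(5) 'abbab': from fail(4)=1 chase 'b': 1 ⇒ 2;  out=∅∪out(2)=∅
  fail(6) 'abbabc': from fail(5)=2 chase 'c': 2→7→0 ⇒ 0;  out={0}∪out(0)={0}

Run:
pos 0 'b': at 7
pos 1 'b': at 8
pos 2 'c': at 9  ** P1@[0:2]
pos 3 'c': at 0 (fail-walked)
pos 4 'b': at 7
pos 5 'b': at 8
pos 6 'c': at 9  ** P1@[4:6]
pos 7 'b': at 7 (fail-walked)
pos 8 'b': at 8
pos 9 'c': at 9  ** P1@[7:9]
pos 10 'b': at 7 (fail-walked)
pos 11 'b': at 8
pos 12 'c': at 9  ** P1@[10:12]
pos 13 'b': at 7 (fail-walked)
pos 14 'b': at 8
pos 15 'b': at 8 (fail-walked)
pos 16 'c': at 9  ** P1@[14:16]
pos 17 'b': at 7 (fail-walked)
pos 18 'a': at 1 (fail-walked)
pos 19 'a': at 1 (fail-walked)
pos 20 'b': at 2
pos 21 'b': at 3
pos 22 'b': at 8 (fail-walked)
pos 23 'c': at 9  ** P1@[21:23]
pos 24 'b': at 7 (fail-walked)
pos 25 'c': at 0 (fail-walked)
pos 26 'a': at 1
pos 27 'c': at 0 (fail-walked)
pos 28 'a': at 1
pos 29 'b': at 2
pos 30 'b': at 3
pos 31 'a': at 4
pos 32 'b': at 5
pos 33 'c': at 6  ** P0@[28:33]
pos 34 'b': at 7 (fail-walked)
pos 35 'b': at 8
pos 36 'c': at 9  ** P1@[34:36]
pos 37 'c': at 0 (fail-walked)
pos 38 'a': at 1
pos 39 'b': at 2
pos 40 'b': at 3
pos 41 'a': at 4
pos 42 'b': at 5
pos 43 'c': at 6  ** P0@[38:43]
pos 44 'b': at 7 (fail-walked)
pos 45 'b': at 8
pos 46 'b': at 8 (fail-walked)
pos 47 'a': at 1 (fail-walked)
pos 48 'b': at 2
pos 49 'b': at 3
pos 50 'c': at 9 (fail-walked)  ** P1@[48:50]
pos 51 'c': at 0 (fail-walked)
pos 52 'b': at 7
pos 53 'b': at 8
pos 54 'c': at 9  ** P1@[52:54]
pos 55 'b': at 7 (fail-walked)
pos 56 'a': at 1 (fail-walked)
pos 57 'b': at 2
pos 58 'a': at 1 (fail-walked)
pos 59 'a': at 1 (fail-walked)
pos 60 'a': at 1 (fail-walked)
pos 61 'c': at 0 (fail-walked)
pos 62 'a': at 1
pos 63 'b': at 2
pos 64 'b': at 3
pos 65 'a': at 4
pos 66 'b': at 5
pos 67 'c': at 6  ** P0@[62:67]
pos 68 'a': at 1 (fail-walked)
pos 69 'b': at 2
pos 70 'b': at 3
pos 71 'c': at 9 (fail-walked)  ** P1@[69:71]
pos 72 'a': at 1 (fail-walked)
pos 73 'b': at 2
pos 74 'b': at 3
pos 75 'a': at 4
pos 76 'b': at 5
pos 77 'c': at 6  ** P0@[72:77]

Result: [[2,1],[6,1],[9,1],[12,1],[16,1],[23,1],[33,0],[36,1],[43,0],[50,1],[54,1],[67,0],[71,1],[77,0]]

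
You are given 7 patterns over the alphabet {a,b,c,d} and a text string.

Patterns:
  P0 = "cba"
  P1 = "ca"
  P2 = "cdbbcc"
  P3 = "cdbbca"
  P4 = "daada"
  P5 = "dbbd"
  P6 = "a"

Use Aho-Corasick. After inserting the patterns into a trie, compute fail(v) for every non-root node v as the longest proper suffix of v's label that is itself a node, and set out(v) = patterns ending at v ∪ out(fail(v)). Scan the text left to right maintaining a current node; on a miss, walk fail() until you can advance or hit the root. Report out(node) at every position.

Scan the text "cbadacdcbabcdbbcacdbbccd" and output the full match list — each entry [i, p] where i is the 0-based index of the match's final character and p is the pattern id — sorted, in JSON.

Construct AC machine:
Trie nodes:
  0='ε' goto a→19 c→1 d→11
  1='c' goto a→4 b→2 d→5
  2='cb' goto a→3
  3='cba' goto ·  [P0 ends]
  4='ca' goto ·  [P1 ends]
  5='cd' goto b→6
  6='cdb' goto b→7
  7='cdbb' goto c→8
  8='cdbbc' goto a→10 c→9
  9='cdbbcc' goto ·  [P2 ends]
  10='cdbbca' goto ·  [P3 ends]
  11='d' goto a→12 b→16
  12='da' goto a→13
  13='daa' goto d→14
  14='daad' goto a→15
  15='daada' goto ·  [P4 ends]
  16='db' goto b→17
  17='dbb' goto d→18
  18='dbbd' goto ·  [P5 ends]
  19='a' goto ·  [P6 ends]

BFS fail/out derivation:
  n1('c'): parent n0 fail=0; on 'c' 0 → fail=0;  out ∅∪∅=∅
  n11('d'): parent n0 fail=0; on 'd' 0 → fail=0;  out ∅∪∅=∅
  n19('a'): parent n0 fail=0; on 'a' 0 → fail=0;  out {6}∪∅={6}
  n2('cb'): parent n1 fail=0; on 'b' 0 → fail=0;  out ∅∪∅=∅
  n4('ca'): parent n1 fail=0; on 'a' 0 → fail=19;  out {1}∪{6}={1,6}
  n5('cd'): parent n1 fail=0; on 'd' 0 → fail=11;  out ∅∪∅=∅
  n12('da'): parent n11 fail=0; on 'a' 0 → fail=19;  out ∅∪{6}={6}
  n16('db'): parent n11 fail=0; on 'b' 0 → fail=0;  out ∅∪∅=∅
  n3('cba'): parent n2 fail=0; on 'a' 0 → fail=19;  out {0}∪{6}={0,6}
  n6('cdb'): parent n5 fail=11; on 'b' 11 → fail=16;  out ∅∪∅=∅
  n13('daa'): parent n12 fail=19; on 'a' 19→0 → fail=19;  out ∅∪{6}={6}
  n17('dbb'): parent n16 fail=0; on 'b' 0 → fail=0;  out ∅∪∅=∅
  n7('cdbb'): parent n6 fail=16; on 'b' 16 → fail=17;  out ∅∪∅=∅
  n14('daad'): parent n13 fail=19; on 'd' 19→0 → fail=11;  out ∅∪∅=∅
  n18('dbbd'): parent n17 fail=0; on 'd' 0 → fail=11;  out {5}∪∅={5}
  n8('cdbbc'): parent n7 fail=17; on 'c' 17→0 → fail=1;  out ∅∪∅=∅
  n15('daada'): parent n14 fail=11; on 'a' 11 → fail=12;  out {4}∪{6}={4,6}
  n9('cdbbcc'): parent n8 fail=1; on 'c' 1→0 → fail=1;  out {2}∪∅={2}
  n10('cdbbca'): parent n8 fail=1; on 'a' 1 → fail=4;  out {3}∪{1,6}={1,3,6}

Text stream:
pos 0 'c': at 1
pos 1 'b': at 2
pos 2 'a': at 3  → match P0@[0:2],P6@[2:2]
pos 3 'd': at 11 ·f
pos 4 'a': at 12  → match P6@[4:4]
pos 5 'c': at 1 ·f
pos 6 'd': at 5
pos 7 'c': at 1 ·f
pos 8 'b': at 2
pos 9 'a': at 3  → match P0@[7:9],P6@[9:9]
pos 10 'b': at 0 ·f
pos 11 'c': at 1
pos 12 'd': at 5
pos 13 'b': at 6
pos 14 'b': at 7
pos 15 'c': at 8
pos 16 'a': at 10  → match P1@[15:16],P3@[11:16],P6@[16:16]
pos 17 'c': at 1 ·f
pos 18 'd': at 5
pos 19 'b': at 6
pos 20 'b': at 7
pos 21 'c': at 8
pos 22 'c': at 9  → match P2@[17:22]
pos 23 'd': at 5 ·f

All matches (sorted): [[2,0],[2,6],[4,6],[9,0],[9,6],[16,1],[16,3],[16,6],[22,2]]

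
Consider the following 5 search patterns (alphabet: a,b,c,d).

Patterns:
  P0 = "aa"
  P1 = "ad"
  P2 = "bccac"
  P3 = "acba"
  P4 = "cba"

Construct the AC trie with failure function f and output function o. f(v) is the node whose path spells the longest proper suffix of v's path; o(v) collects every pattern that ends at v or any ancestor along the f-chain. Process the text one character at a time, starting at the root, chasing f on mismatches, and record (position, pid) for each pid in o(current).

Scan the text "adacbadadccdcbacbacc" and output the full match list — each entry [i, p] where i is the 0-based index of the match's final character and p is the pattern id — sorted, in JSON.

Construct AC machine:
Trie (insert patterns):
  0='ε' goto a→1 b→4 c→12
  1='a' goto a→2 c→9 d→3
  2='aa' goto ·  ←P0
  3='ad' goto ·  ←P1
  4='b' goto c→5
  5='bc' goto c→6
  6='bcc' goto a→7
  7='bcca' goto c→8
  8='bccac' goto ·  ←P2
  9='ac' goto b→10
  10='acb' goto a→11
  11='acba' goto ·  ←P3
  12='c' goto b→13
  13='cb' goto a→14
  14='cba' goto ·  ←P4

BFS fail/out derivation:
  n1('a'): parent n0 fail=0; on 'a' 0 → fail=0;  out ∅∪∅=∅
  n4('b'): parent n0 fail=0; on 'b' 0 → fail=0;  out ∅∪∅=∅
  n12('c'): parent n0 fail=0; on 'c' 0 → fail=0;  out ∅∪∅=∅
  n2('aa'): parent n1 fail=0; on 'a' 0 → fail=1;  out {0}∪∅={0}
  n3('ad'): parent n1 fail=0; on 'd' 0 → fail=0;  out {1}∪∅={1}
  n5('bc'): parent n4 fail=0; on 'c' 0 → fail=12;  out ∅∪∅=∅
  n9('ac'): parent n1 fail=0; on 'c' 0 → fail=12;  out ∅∪∅=∅
  n13('cb'): parent n12 fail=0; on 'b' 0 → fail=4;  out ∅∪∅=∅
  n6('bcc'): parent n5 fail=12; on 'c' 12→0 → fail=12;  out ∅∪∅=∅
  n10('acb'): parent n9 fail=12; on 'b' 12 → fail=13;  out ∅∪∅=∅
  n14('cba'): parent n13 fail=4; on 'a' 4→0 → fail=1;  out {4}∪∅={4}
  n7('bcca'): parent n6 fail=12; on 'a' 12→0 → fail=1;  out ∅∪∅=∅
  n11('acba'): parent n10 fail=13; on 'a' 13 → fail=14;  out {3}∪{4}={3,4}
  n8('bccac'): parent n7 fail=1; on 'c' 1 → fail=9;  out {2}∪∅={2}

Scan:
i=0 'a': node 0→1
i=1 'd': node 1→3  → match P1@[0:1]
i=2 'a': node 3→1 ·f
i=3 'c': node 1→9
i=4 'b': node 9→10
i=5 'a': node 10→11  → match P3@[2:5],P4@[3:5]
i=6 'd': node 11→3 ·f  → match P1@[5:6]
i=7 'a': node 3→1 ·f
i=8 'd': node 1→3  → match P1@[7:8]
i=9 'c': node 3→12 ·f
i=10 'c': node 12→12 ·f
i=11 'd': node 12→0 ·f
i=12 'c': node 0→12
i=13 'b': node 12→13
i=14 'a': node 13→14  → match P4@[12:14]
i=15 'c': node 14→9 ·f
i=16 'b': node 9→10
i=17 'a': node 10→11  → match P3@[14:17],P4@[15:17]
i=18 'c': node 11→9 ·f
i=19 'c': node 9→12 ·f

All matches (sorted): [[1,1],[5,3],[5,4],[6,1],[8,1],[14,4],[17,3],[17,4]]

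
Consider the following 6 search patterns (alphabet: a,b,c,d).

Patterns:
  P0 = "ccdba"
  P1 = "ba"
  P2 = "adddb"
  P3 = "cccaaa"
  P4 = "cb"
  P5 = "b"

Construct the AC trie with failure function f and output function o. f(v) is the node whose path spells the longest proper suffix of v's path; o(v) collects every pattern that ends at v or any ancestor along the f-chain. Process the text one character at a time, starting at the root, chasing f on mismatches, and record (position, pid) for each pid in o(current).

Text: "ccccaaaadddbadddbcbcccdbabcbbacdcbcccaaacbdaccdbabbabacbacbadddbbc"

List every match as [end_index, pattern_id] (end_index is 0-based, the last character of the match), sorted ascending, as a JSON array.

Construct AC machine:
Trie nodes:
  n0 'ε': a→8 b→6 c→1
  n1 'c': b→17 c→2
  n2 'cc': c→13 d→3
  n3 'ccd': b→4
  n4 'ccdb': a→5
  n5 'ccdba': ·  ←P0
  n6 'b': a→7  ←P5
  n7 'ba': ·  ←P1
  n8 'a': d→9
  n9 'ad': d→10
  n10 'add': d→11
  n11 'addd': b→12
  n12 'adddb': ·  ←P2
  n13 'ccc': a→14
  n14 'ccca': a→15
  n15 'cccaa': a→16
  n16 'cccaaa': ·  ←P3
  n17 'cb': ·  ←P4

BFS fail/out derivation:
  fail(1) 'c': from fail(0)=0 chase 'c': 0 ⇒ 0;  out=∅∪out(0)=∅
  fail(6) 'b': from fail(0)=0 chase 'b': 0 ⇒ 0;  out={5}∪out(0)={5}
  fail(8) 'a': from fail(0)=0 chase 'a': 0 ⇒ 0;  out=∅∪out(0)=∅
  fail(2) 'cc': from fail(1)=0 chase 'c': 0 ⇒ 1;  out=∅∪out(1)=∅
  fail(7) 'ba': from fail(6)=0 chase 'a': 0 ⇒ 8;  out={1}∪out(8)={1}
  fail(9) 'ad': from fail(8)=0 chase 'd': 0 ⇒ 0;  out=∅∪out(0)=∅
  fail(17) 'cb': from fail(1)=0 chase 'b': 0 ⇒ 6;  out={4}∪out(6)={4,5}
  fail(3) 'ccd': from fail(2)=1 chase 'd': 1→0 ⇒ 0;  out=∅∪out(0)=∅
  fail(10) 'add': from fail(9)=0 chase 'd': 0 ⇒ 0;  out=∅∪out(0)=∅
  fail(13) 'ccc': from fail(2)=1 chase 'c': 1 ⇒ 2;  out=∅∪out(2)=∅
  fail(4) 'ccdb': from fail(3)=0 chase 'b': 0 ⇒ 6;  out=∅∪out(6)={5}
  fail(11) 'addd': from fail(10)=0 chase 'd': 0 ⇒ 0;  out=∅∪out(0)=∅
  fail(14) 'ccca': from fail(13)=2 chase 'a': 2→1→0 ⇒ 8;  out=∅∪out(8)=∅
  fail(5) 'ccdba': from fail(4)=6 chase 'a': 6 ⇒ 7;  out={0}∪out(7)={0,1}
  fail(12) 'adddb': from fail(11)=0 chase 'b': 0 ⇒ 6;  out={2}∪out(6)={2,5}
  fail(15) 'cccaa': from fail(14)=8 chase 'a': 8→0 ⇒ 8;  out=∅∪out(8)=∅
  fail(16) 'cccaaa': from fail(15)=8 chase 'a': 8→0 ⇒ 8;  out={3}∪out(8)={3}

Text stream:
pos 0 'c': at 1
pos 1 'c': at 2
pos 2 'c': at 13
pos 3 'c': at 13 (via fail)
pos 4 'a': at 14
pos 5 'a': at 15
pos 6 'a': at 16  → match P3@[1:6]
pos 7 'a': at 8 (via fail)
pos 8 'd': at 9
pos 9 'd': at 10
pos 10 'd': at 11
pos 11 'b': at 12  → match P2@[7:11],P5@[11:11]
pos 12 'a': at 7 (via fail)  → match P1@[11:12]
pos 13 'd': at 9 (via fail)
pos 14 'd': at 10
pos 15 'd': at 11
pos 16 'b': at 12  → match P2@[12:16],P5@[16:16]
pos 17 'c': at 1 (via fail)
pos 18 'b': at 17  → match P4@[17:18],P5@[18:18]
pos 19 'c': at 1 (via fail)
pos 20 'c': at 2
pos 21 'c': at 13
pos 22 'd': at 3 (via fail)
pos 23 'b': at 4  → match P5@[23:23]
pos 24 'a': at 5  → match P0@[20:24],P1@[23:24]
pos 25 'b': at 6 (via fail)  → match P5@[25:25]
pos 26 'c': at 1 (via fail)
pos 27 'b': at 17  → match P4@[26:27],P5@[27:27]
pos 28 'b': at 6 (via fail)  → match P5@[28:28]
pos 29 'a': at 7  → match P1@[28:29]
pos 30 'c': at 1 (via fail)
pos 31 'd': at 0 (via fail)
pos 32 'c': at 1
pos 33 'b': at 17  → match P4@[32:33],P5@[33:33]
pos 34 'c': at 1 (via fail)
pos 35 'c': at 2
pos 36 'c': at 13
pos 37 'a': at 14
pos 38 'a': at 15
pos 39 'a': at 16  → match P3@[34:39]
pos 40 'c': at 1 (via fail)
pos 41 'b': at 17  → match P4@[40:41],P5@[41:41]
pos 42 'd': at 0 (via fail)
pos 43 'a': at 8
pos 44 'c': at 1 (via fail)
pos 45 'c': at 2
pos 46 'd': at 3
pos 47 'b': at 4  → match P5@[47:47]
pos 48 'a': at 5  → match P0@[44:48],P1@[47:48]
pos 49 'b': at 6 (via fail)  → match P5@[49:49]
pos 50 'b': at 6 (via fail)  → match P5@[50:50]
pos 51 'a': at 7  → match P1@[50:51]
pos 52 'b': at 6 (via fail)  → match P5@[52:52]
pos 53 'a': at 7  → match P1@[52:53]
pos 54 'c': at 1 (via fail)
pos 55 'b': at 17  → match P4@[54:55],P5@[55:55]
pos 56 'a': at 7 (via fail)  → match P1@[55:56]
pos 57 'c': at 1 (via fail)
pos 58 'b': at 17  → match P4@[57:58],P5@[58:58]
pos 59 'a': at 7 (via fail)  → match P1@[58:59]
pos 60 'd': at 9 (via fail)
pos 61 'd': at 10
pos 62 'd': at 11
pos 63 'b': at 12  → match P2@[59:63],P5@[63:63]
pos 64 'b': at 6 (via fail)  → match P5@[64:64]
pos 65 'c': at 1 (via fail)

Result: [[6,3],[11,2],[11,5],[12,1],[16,2],[16,5],[18,4],[18,5],[23,5],[24,0],[24,1],[25,5],[27,4],[27,5],[28,5],[29,1],[33,4],[33,5],[39,3],[41,4],[41,5],[47,5],[48,0],[48,1],[49,5],[50,5],[51,1],[52,5],[53,1],[55,4],[55,5],[56,1],[58,4],[58,5],[59,1],[63,2],[63,5],[64,5]]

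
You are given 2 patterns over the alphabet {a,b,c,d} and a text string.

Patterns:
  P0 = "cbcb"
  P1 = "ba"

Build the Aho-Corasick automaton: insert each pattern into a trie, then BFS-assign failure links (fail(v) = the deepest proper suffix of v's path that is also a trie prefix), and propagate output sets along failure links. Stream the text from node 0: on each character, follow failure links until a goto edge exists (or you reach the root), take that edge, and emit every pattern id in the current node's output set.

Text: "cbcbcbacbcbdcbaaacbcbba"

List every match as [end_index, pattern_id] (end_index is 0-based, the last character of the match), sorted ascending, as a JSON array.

Build:
Trie (insert patterns):
  0='ε' goto b→5 c→1
  1='c' goto b→2
  2='cb' goto c→3
  3='cbc' goto b→4
  4='cbcb' goto ·  [P0 ends]
  5='b' goto a→6
  6='ba' goto ·  [P1 ends]

BFS fail/out derivation:
  n1('c'): parent n0 fail=0; on 'c' 0 → fail=0;  out ∅∪∅=∅
  n5('b'): parent n0 fail=0; on 'b' 0 → fail=0;  out ∅∪∅=∅
  n2('cb'): parent n1 fail=0; on 'b' 0 → fail=5;  out ∅∪∅=∅
  n6('ba'): parent n5 fail=0; on 'a' 0 → fail=0;  out {1}∪∅={1}
  n3('cbc'): parent n2 fail=5; on 'c' 5→0 → fail=1;  out ∅∪∅=∅
  n4('cbcb'): parent n3 fail=1; on 'b' 1 → fail=2;  out {0}∪∅={0}

Text stream:
i=0 'c': node 0→1
i=1 'b': node 1→2
i=2 'c': node 2→3
i=3 'b': node 3→4  emit P0@[0:3]
i=4 'c': node 4→3 (via fail)
i=5 'b': node 3→4  emit P0@[2:5]
i=6 'a': node 4→6 (via fail)  emit P1@[5:6]
i=7 'c': node 6→1 (via fail)
i=8 'b': node 1→2
i=9 'c': node 2→3
i=10 'b': node 3→4  emit P0@[7:10]
i=11 'd': node 4→0 (via fail)
i=12 'c': node 0→1
i=13 'b': node 1→2
i=14 'a': node 2→6 (via fail)  emit P1@[13:14]
i=15 'a': node 6→0 (via fail)
i=16 'a': node 0→0
i=17 'c': node 0→1
i=18 'b': node 1→2
i=19 'c': node 2→3
i=20 'b': node 3→4  emit P0@[17:20]
i=21 'b': node 4→5 (via fail)
i=22 'a': node 5→6  emit P1@[21:22]

Matches: [[3,0],[5,0],[6,1],[10,0],[14,1],[20,0],[22,1]]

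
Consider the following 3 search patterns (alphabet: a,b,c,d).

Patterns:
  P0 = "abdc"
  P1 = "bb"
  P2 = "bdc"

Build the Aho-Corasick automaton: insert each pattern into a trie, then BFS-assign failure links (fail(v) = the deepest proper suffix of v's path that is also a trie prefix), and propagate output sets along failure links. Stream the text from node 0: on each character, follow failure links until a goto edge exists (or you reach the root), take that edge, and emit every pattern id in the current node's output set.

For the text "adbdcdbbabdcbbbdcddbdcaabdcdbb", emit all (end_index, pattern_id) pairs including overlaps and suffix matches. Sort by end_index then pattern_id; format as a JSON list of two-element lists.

Construct AC machine:
Trie (insert patterns):
  0='ε' goto a→1 b→5
  1='a' goto b→2
  2='ab' goto d→3
  3='abd' goto c→4
  4='abdc' goto ·  [P0 ends]
  5='b' goto b→6 d→7
  6='bb' goto ·  [P1 ends]
  7='bd' goto c→8
  8='bdc' goto ·  [P2 ends]

Failure links (BFS by depth):
  fail(1) 'a': from fail(0)=0 chase 'a': 0 ⇒ 0;  out=∅∪out(0)=∅
  fail(5) 'b': from fail(0)=0 chase 'b': 0 ⇒ 0;  out=∅∪out(0)=∅
  fail(2) 'ab': from fail(1)=0 chase 'b': 0 ⇒ 5;  out=∅∪out(5)=∅
  fail(6) 'bb': from fail(5)=0 chase 'b': 0 ⇒ 5;  out={1}∪out(5)={1}
  fail(7) 'bd': from fail(5)=0 chase 'd': 0 ⇒ 0;  out=∅∪out(0)=∅
  fail(3) 'abd': from fail(2)=5 chase 'd': 5 ⇒ 7;  out=∅∪out(7)=∅
  fail(8) 'bdc': from fail(7)=0 chase 'c': 0 ⇒ 0;  out={2}∪out(0)={2}
  fail(4) 'abdc': from fail(3)=7 chase 'c': 7 ⇒ 8;  out={0}∪out(8)={0,2}

Run:
i=0 'a': node 0→1
i=1 'd': node 1→0 ·f
i=2 'b': node 0→5
i=3 'd': node 5→7
i=4 'c': node 7→8  → match P2@[2:4]
i=5 'd': node 8→0 ·f
i=6 'b': node 0→5
i=7 'b': node 5→6  → match P1@[6:7]
i=8 'a': node 6→1 ·f
i=9 'b': node 1→2
i=10 'd': node 2→3
i=11 'c': node 3→4  → match P0@[8:11],P2@[9:11]
i=12 'b': node 4→5 ·f
i=13 'b': node 5→6  → match P1@[12:13]
i=14 'b': node 6→6 ·f  → match P1@[13:14]
i=15 'd': node 6→7 ·f
i=16 'c': node 7→8  → match P2@[14:16]
i=17 'd': node 8→0 ·f
i=18 'd': node 0→0
i=19 'b': node 0→5
i=20 'd': node 5→7
i=21 'c': node 7→8  → match P2@[19:21]
i=22 'a': node 8→1 ·f
i=23 'a': node 1→1 ·f
i=24 'b': node 1→2
i=25 'd': node 2→3
i=26 'c': node 3→4  → match P0@[23:26],P2@[24:26]
i=27 'd': node 4→0 ·f
i=28 'b': node 0→5
i=29 'b': node 5→6  → match P1@[28:29]

Matches: [[4,2],[7,1],[11,0],[11,2],[13,1],[14,1],[16,2],[21,2],[26,0],[26,2],[29,1]]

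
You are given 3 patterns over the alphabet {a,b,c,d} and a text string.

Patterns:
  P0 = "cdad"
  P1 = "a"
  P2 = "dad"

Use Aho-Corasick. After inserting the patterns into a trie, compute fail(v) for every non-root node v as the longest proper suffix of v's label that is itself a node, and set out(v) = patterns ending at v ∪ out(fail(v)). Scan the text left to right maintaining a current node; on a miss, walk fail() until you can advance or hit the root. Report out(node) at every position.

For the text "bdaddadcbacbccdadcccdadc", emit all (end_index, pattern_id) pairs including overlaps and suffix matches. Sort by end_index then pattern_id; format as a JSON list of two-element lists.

Build:
Trie (insert patterns):
  0='ε' goto a→5 c→1 d→6
  1='c' goto d→2
  2='cd' goto a→3
  3='cda' goto d→4
  4='cdad' goto ·  [P0 ends]
  5='a' goto ·  [P1 ends]
  6='d' goto a→7
  7='da' goto d→8
  8='dad' goto ·  [P2 ends]

BFS fail/out derivation:
  n1('c'): parent n0 fail=0; on 'c' 0 → fail=0;  out ∅∪∅=∅
  n5('a'): parent n0 fail=0; on 'a' 0 → fail=0;  out {1}∪∅={1}
  n6('d'): parent n0 fail=0; on 'd' 0 → fail=0;  out ∅∪∅=∅
  n2('cd'): parent n1 fail=0; on 'd' 0 → fail=6;  out ∅∪∅=∅
  n7('da'): parent n6 fail=0; on 'a' 0 → fail=5;  out ∅∪{1}={1}
  n3('cda'): parent n2 fail=6; on 'a' 6 → fail=7;  out ∅∪{1}={1}
  n8('dad'): parent n7 fail=5; on 'd' 5→0 → fail=6;  out {2}∪∅={2}
  n4('cdad'): parent n3 fail=7; on 'd' 7 → fail=8;  out {0}∪{2}={0,2}

Text stream:
pos 0 'b': at 0
pos 1 'd': at 6
pos 2 'a': at 7  → match P1@[2:2]
pos 3 'd': at 8  → match P2@[1:3]
pos 4 'd': at 6 (via fail)
pos 5 'a': at 7  → match P1@[5:5]
pos 6 'd': at 8  → match P2@[4:6]
pos 7 'c': at 1 (via fail)
pos 8 'b': at 0 (via fail)
pos 9 'a': at 5  → match P1@[9:9]
pos 10 'c': at 1 (via fail)
pos 11 'b': at 0 (via fail)
pos 12 'c': at 1
pos 13 'c': at 1 (via fail)
pos 14 'd': at 2
pos 15 'a': at 3  → match P1@[15:15]
pos 16 'd': at 4  → match P0@[13:16],P2@[14:16]
pos 17 'c': at 1 (via fail)
pos 18 'c': at 1 (via fail)
pos 19 'c': at 1 (via fail)
pos 20 'd': at 2
pos 21 'a': at 3  → match P1@[21:21]
pos 22 'd': at 4  → match P0@[19:22],P2@[20:22]
pos 23 'c': at 1 (via fail)

Result: [[2,1],[3,2],[5,1],[6,2],[9,1],[15,1],[16,0],[16,2],[21,1],[22,0],[22,2]]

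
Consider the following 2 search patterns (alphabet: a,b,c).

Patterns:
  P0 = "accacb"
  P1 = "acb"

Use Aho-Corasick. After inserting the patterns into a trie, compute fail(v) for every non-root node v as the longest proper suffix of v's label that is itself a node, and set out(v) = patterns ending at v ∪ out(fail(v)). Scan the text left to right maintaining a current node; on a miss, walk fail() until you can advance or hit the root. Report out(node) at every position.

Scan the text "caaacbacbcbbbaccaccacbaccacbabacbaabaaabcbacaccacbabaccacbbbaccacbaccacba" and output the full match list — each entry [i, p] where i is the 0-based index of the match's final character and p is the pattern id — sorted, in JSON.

Construct AC machine:
Trie nodes:
  n0 'ε': a→1
  n1 'a': c→2
  n2 'ac': b→7 c→3
  n3 'acc': a→4
  n4 'acca': c→5
  n5 'accac': b→6
  n6 'accacb': ·  [P0 ends]
  n7 'acb': ·  [P1 ends]

Failure links (BFS by depth):
  fail(1) 'a': from fail(0)=0 chase 'a': 0 ⇒ 0;  out=∅∪out(0)=∅
  fail(2) 'ac': from fail(1)=0 chase 'c': 0 ⇒ 0;  out=∅∪out(0)=∅
  fail(3) 'acc': from fail(2)=0 chase 'c': 0 ⇒ 0;  out=∅∪out(0)=∅
  fail(7) 'acb': from fail(2)=0 chase 'b': 0 ⇒ 0;  out={1}∪out(0)={1}
  fail(4) 'acca': from fail(3)=0 chase 'a': 0 ⇒ 1;  out=∅∪out(1)=∅
  fail(5) 'accac': from fail(4)=1 chase 'c': 1 ⇒ 2;  out=∅∪out(2)=∅
  fail(6) 'accacb': from fail(5)=2 chase 'b': 2 ⇒ 7;  out={0}∪out(7)={0,1}

Run:
i=0 'c': node 0→0
i=1 'a': node 0→1
i=2 'a': node 1→1 (via fail)
i=3 'a': node 1→1 (via fail)
i=4 'c': node 1→2
i=5 'b': node 2→7  emit P1@[3:5]
i=6 'a': node 7→1 (via fail)
i=7 'c': node 1→2
i=8 'b': node 2→7  emit P1@[6:8]
i=9 'c': node 7→0 (via fail)
i=10 'b': node 0→0
i=11 'b': node 0→0
i=12 'b': node 0→0
i=13 'a': node 0→1
i=14 'c': node 1→2
i=15 'c': node 2→3
i=16 'a': node 3→4
i=17 'c': node 4→5
i=18 'c': node 5→3 (via fail)
i=19 'a': node 3→4
i=20 'c': node 4→5
i=21 'b': node 5→6  emit P0@[16:21],P1@[19:21]
i=22 'a': node 6→1 (via fail)
i=23 'c': node 1→2
i=24 'c': node 2→3
i=25 'a': node 3→4
i=26 'c': node 4→5
i=27 'b': node 5→6  emit P0@[22:27],P1@[25:27]
i=28 'a': node 6→1 (via fail)
i=29 'b': node 1→0 (via fail)
i=30 'a': node 0→1
i=31 'c': node 1→2
i=32 'b': node 2→7  emit P1@[30:32]
i=33 'a': node 7→1 (via fail)
i=34 'a': node 1→1 (via fail)
i=35 'b': node 1→0 (via fail)
i=36 'a': node 0→1
i=37 'a': node 1→1 (via fail)
i=38 'a': node 1→1 (via fail)
i=39 'b': node 1→0 (via fail)
i=40 'c': node 0→0
i=41 'b': node 0→0
i=42 'a': node 0→1
i=43 'c': node 1→2
i=44 'a': node 2→1 (via fail)
i=45 'c': node 1→2
i=46 'c': node 2→3
i=47 'a': node 3→4
i=48 'c': node 4→5
i=49 'b': node 5→6  emit P0@[44:49],P1@[47:49]
i=50 'a': node 6→1 (via fail)
i=51 'b': node 1→0 (via fail)
i=52 'a': node 0→1
i=53 'c': node 1→2
i=54 'c': node 2→3
i=55 'a': node 3→4
i=56 'c': node 4→5
i=57 'b': node 5→6  emit P0@[52:57],P1@[55:57]
i=58 'b': node 6→0 (via fail)
i=59 'b': node 0→0
i=60 'a': node 0→1
i=61 'c': node 1→2
i=62 'c': node 2→3
i=63 'a': node 3→4
i=64 'c': node 4→5
i=65 'b': node 5→6  emit P0@[60:65],P1@[63:65]
i=66 'a': node 6→1 (via fail)
i=67 'c': node 1→2
i=68 'c': node 2→3
i=69 'a': node 3→4
i=70 'c': node 4→5
i=71 'b': node 5→6  emit P0@[66:71],P1@[69:71]
i=72 'a': node 6→1 (via fail)

Result: [[5,1],[8,1],[21,0],[21,1],[27,0],[27,1],[32,1],[49,0],[49,1],[57,0],[57,1],[65,0],[65,1],[71,0],[71,1]]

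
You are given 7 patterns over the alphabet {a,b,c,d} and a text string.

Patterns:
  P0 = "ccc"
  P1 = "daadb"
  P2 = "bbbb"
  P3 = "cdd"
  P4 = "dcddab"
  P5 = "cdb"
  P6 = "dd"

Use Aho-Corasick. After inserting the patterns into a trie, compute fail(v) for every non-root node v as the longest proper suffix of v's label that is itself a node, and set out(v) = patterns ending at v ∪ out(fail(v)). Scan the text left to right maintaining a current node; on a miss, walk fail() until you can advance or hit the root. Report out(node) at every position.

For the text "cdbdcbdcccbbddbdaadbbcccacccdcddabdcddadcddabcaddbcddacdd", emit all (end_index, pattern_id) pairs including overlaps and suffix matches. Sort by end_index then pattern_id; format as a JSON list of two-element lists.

Build:
Trie nodes:
  0='ε' goto b→9 c→1 d→4
  1='c' goto c→2 d→13
  2='cc' goto c→3
  3='ccc' goto ·  ←P0
  4='d' goto a→5 c→15 d→21
  5='da' goto a→6
  6='daa' goto d→7
  7='daad' goto b→8
  8='daadb' goto ·  ←P1
  9='b' goto b→10
  10='bb' goto b→11
  11='bbb' goto b→12
  12='bbbb' goto ·  ←P2
  13='cd' goto b→20 d→14
  14='cdd' goto ·  ←P3
  15='dc' goto d→16
  16='dcd' goto d→17
  17='dcdd' goto a→18
  18='dcdda' goto b→19
  19='dcddab' goto ·  ←P4
  20='cdb' goto ·  ←P5
  21='dd' goto ·  ←P6

BFS fail/out derivation:
  fail(1) 'c': from fail(0)=0 chase 'c': 0 ⇒ 0;  out=∅∪out(0)=∅
  fail(4) 'd': from fail(0)=0 chase 'd': 0 ⇒ 0;  out=∅∪out(0)=∅
  fail(9) 'b': from fail(0)=0 chase 'b': 0 ⇒ 0;  out=∅∪out(0)=∅
  fail(2) 'cc': from fail(1)=0 chase 'c': 0 ⇒ 1;  out=∅∪out(1)=∅
  fail(5) 'da': from fail(4)=0 chase 'a': 0 ⇒ 0;  out=∅∪out(0)=∅
  fail(10) 'bb': from fail(9)=0 chase 'b': 0 ⇒ 9;  out=∅∪out(9)=∅
  fail(13) 'cd': from fail(1)=0 chase 'd': 0 ⇒ 4;  out=∅∪out(4)=∅
  fail(15) 'dc': from fail(4)=0 chase 'c': 0 ⇒ 1;  out=∅∪out(1)=∅
  fail(21) 'dd': from fail(4)=0 chase 'd': 0 ⇒ 4;  out={6}∪out(4)={6}
  fail(3) 'ccc': from fail(2)=1 chase 'c': 1 ⇒ 2;  out={0}∪out(2)={0}
  fail(6) 'daa': from fail(5)=0 chase 'a': 0 ⇒ 0;  out=∅∪out(0)=∅
  fail(11) 'bbb': from fail(10)=9 chase 'b': 9 ⇒ 10;  out=∅∪out(10)=∅
  fail(14) 'cdd': from fail(13)=4 chase 'd': 4 ⇒ 21;  out={3}∪out(21)={3,6}
  fail(16) 'dcd': from fail(15)=1 chase 'd': 1 ⇒ 13;  out=∅∪out(13)=∅
  fail(20) 'cdb': from fail(13)=4 chase 'b': 4→0 ⇒ 9;  out={5}∪out(9)={5}
  fail(7) 'daad': from fail(6)=0 chase 'd': 0 ⇒ 4;  out=∅∪out(4)=∅
  fail(12) 'bbbb': from fail(11)=10 chase 'b': 10 ⇒ 11;  out={2}∪out(11)={2}
  fail(17) 'dcdd': from fail(16)=13 chase 'd': 13 ⇒ 14;  out=∅∪out(14)={3,6}
  fail(8) 'daadb': from fail(7)=4 chase 'b': 4→0 ⇒ 9;  out={1}∪out(9)={1}
  fail(18) 'dcdda': from fail(17)=14 chase 'a': 14→21→4 ⇒ 5;  out=∅∪out(5)=∅
  fail(19) 'dcddab': from fail(18)=5 chase 'b': 5→0 ⇒ 9;  out={4}∪out(9)={4}

Scan:
pos 0 'c': at 1
pos 1 'd': at 13
pos 2 'b': at 20  ** P5@[0:2]
pos 3 'd': at 4 ·f
pos 4 'c': at 15
pos 5 'b': at 9 ·f
pos 6 'd': at 4 ·f
pos 7 'c': at 15
pos 8 'c': at 2 ·f
pos 9 'c': at 3  ** P0@[7:9]
pos 10 'b': at 9 ·f
pos 11 'b': at 10
pos 12 'd': at 4 ·f
pos 13 'd': at 21  ** P6@[12:13]
pos 14 'b': at 9 ·f
pos 15 'd': at 4 ·f
pos 16 'a': at 5
pos 17 'a': at 6
pos 18 'd': at 7
pos 19 'b': at 8  ** P1@[15:19]
pos 20 'b': at 10 ·f
pos 21 'c': at 1 ·f
pos 22 'c': at 2
pos 23 'c': at 3  ** P0@[21:23]
pos 24 'a': at 0 ·f
pos 25 'c': at 1
pos 26 'c': at 2
pos 27 'c': at 3  ** P0@[25:27]
pos 28 'd': at 13 ·f
pos 29 'c': at 15 ·f
pos 30 'd': at 16
pos 31 'd': at 17  ** P3@[29:31],P6@[30:31]
pos 32 'a': at 18
pos 33 'b': at 19  ** P4@[28:33]
pos 34 'd': at 4 ·f
pos 35 'c': at 15
pos 36 'd': at 16
pos 37 'd': at 17  ** P3@[35:37],P6@[36:37]
pos 38 'a': at 18
pos 39 'd': at 4 ·f
pos 40 'c': at 15
pos 41 'd': at 16
pos 42 'd': at 17  ** P3@[40:42],P6@[41:42]
pos 43 'a': at 18
pos 44 'b': at 19  ** P4@[39:44]
pos 45 'c': at 1 ·f
pos 46 'a': at 0 ·f
pos 47 'd': at 4
pos 48 'd': at 21  ** P6@[47:48]
pos 49 'b': at 9 ·f
pos 50 'c': at 1 ·f
pos 51 'd': at 13
pos 52 'd': at 14  ** P3@[50:52],P6@[51:52]
pos 53 'a': at 5 ·f
pos 54 'c': at 1 ·f
pos 55 'd': at 13
pos 56 'd': at 14  ** P3@[54:56],P6@[55:56]

All matches (sorted): [[2,5],[9,0],[13,6],[19,1],[23,0],[27,0],[31,3],[31,6],[33,4],[37,3],[37,6],[42,3],[42,6],[44,4],[48,6],[52,3],[52,6],[56,3],[56,6]]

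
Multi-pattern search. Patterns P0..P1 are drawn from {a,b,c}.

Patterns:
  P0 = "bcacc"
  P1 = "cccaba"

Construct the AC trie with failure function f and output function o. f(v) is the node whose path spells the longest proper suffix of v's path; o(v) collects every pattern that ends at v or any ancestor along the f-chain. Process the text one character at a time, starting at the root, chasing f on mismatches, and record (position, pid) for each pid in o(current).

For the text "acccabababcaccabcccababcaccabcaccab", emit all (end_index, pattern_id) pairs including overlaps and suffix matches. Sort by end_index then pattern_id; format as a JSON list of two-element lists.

Build:
Trie (insert patterns):
  n0 'ε': b→1 c→6
  n1 'b': c→2
  n2 'bc': a→3
  n3 'bca': c→4
  n4 'bcac': c→5
  n5 'bcacc': ·  ←P0
  n6 'c': c→7
  n7 'cc': c→8
  n8 'ccc': a→9
  n9 'ccca': b→10
  n10 'cccab': a→11
  n11 'cccaba': ·  ←P1

BFS fail/out derivation:
  n1('b'): parent n0 fail=0; on 'b' 0 → fail=0;  out ∅∪∅=∅
  n6('c'): parent n0 fail=0; on 'c' 0 → fail=0;  out ∅∪∅=∅
  n2('bc'): parent n1 fail=0; on 'c' 0 → fail=6;  out ∅∪∅=∅
  n7('cc'): parent n6 fail=0; on 'c' 0 → fail=6;  out ∅∪∅=∅
  n3('bca'): parent n2 fail=6; on 'a' 6→0 → fail=0;  out ∅∪∅=∅
  n8('ccc'): parent n7 fail=6; on 'c' 6 → fail=7;  out ∅∪∅=∅
  n4('bcac'): parent n3 fail=0; on 'c' 0 → fail=6;  out ∅∪∅=∅
  n9('ccca'): parent n8 fail=7; on 'a' 7→6→0 → fail=0;  out ∅∪∅=∅
  n5('bcacc'): parent n4 fail=6; on 'c' 6 → fail=7;  out {0}∪∅={0}
  n10('cccab'): parent n9 fail=0; on 'b' 0 → fail=1;  out ∅∪∅=∅
  n11('cccaba'): parent n10 fail=1; on 'a' 1→0 → fail=0;  out {1}∪∅={1}

Text stream:
[0] read 'a'  n0⇒n0
[1] read 'c'  n0⇒n6
[2] read 'c'  n6⇒n7
[3] read 'c'  n7⇒n8
[4] read 'a'  n8⇒n9
[5] read 'b'  n9⇒n10
[6] read 'a'  n10⇒n11  emit P1@[1:6]
[7] read 'b'  n11⇒n1 (fail-walked)
[8] read 'a'  n1⇒n0 (fail-walked)
[9] read 'b'  n0⇒n1
[10] read 'c'  n1⇒n2
[11] read 'a'  n2⇒n3
[12] read 'c'  n3⇒n4
[13] read 'c'  n4⇒n5  emit P0@[9:13]
[14] read 'a'  n5⇒n0 (fail-walked)
[15] read 'b'  n0⇒n1
[16] read 'c'  n1⇒n2
[17] read 'c'  n2⇒n7 (fail-walked)
[18] read 'c'  n7⇒n8
[19] read 'a'  n8⇒n9
[20] read 'b'  n9⇒n10
[21] read 'a'  n10⇒n11  emit P1@[16:21]
[22] read 'b'  n11⇒n1 (fail-walked)
[23] read 'c'  n1⇒n2
[24] read 'a'  n2⇒n3
[25] read 'c'  n3⇒n4
[26] read 'c'  n4⇒n5  emit P0@[22:26]
[27] read 'a'  n5⇒n0 (fail-walked)
[28] read 'b'  n0⇒n1
[29] read 'c'  n1⇒n2
[30] read 'a'  n2⇒n3
[31] read 'c'  n3⇒n4
[32] read 'c'  n4⇒n5  emit P0@[28:32]
[33] read 'a'  n5⇒n0 (fail-walked)
[34] read 'b'  n0⇒n1

Result: [[6,1],[13,0],[21,1],[26,0],[32,0]]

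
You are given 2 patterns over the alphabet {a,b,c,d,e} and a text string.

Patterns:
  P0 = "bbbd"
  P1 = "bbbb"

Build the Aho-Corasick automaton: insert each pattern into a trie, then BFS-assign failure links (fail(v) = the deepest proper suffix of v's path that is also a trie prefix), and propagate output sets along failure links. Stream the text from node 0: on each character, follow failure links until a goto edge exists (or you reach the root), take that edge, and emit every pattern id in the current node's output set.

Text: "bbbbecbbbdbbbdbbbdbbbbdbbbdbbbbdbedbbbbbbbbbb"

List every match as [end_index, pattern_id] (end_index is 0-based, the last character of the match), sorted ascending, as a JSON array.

Build:
Trie nodes:
  n0 'ε': b→1
  n1 'b': b→2
  n2 'bb': b→3
  n3 'bbb': b→5 d→4
  n4 'bbbd': ·  ←P0
  n5 'bbbb': ·  ←P1

BFS fail/out derivation:
  n1('b'): parent n0 fail=0; on 'b' 0 → fail=0;  out ∅∪∅=∅
  n2('bb'): parent n1 fail=0; on 'b' 0 → fail=1;  out ∅∪∅=∅
  n3('bbb'): parent n2 fail=1; on 'b' 1 → fail=2;  out ∅∪∅=∅
  n4('bbbd'): parent n3 fail=2; on 'd' 2→1→0 → fail=0;  out {0}∪∅={0}
  n5('bbbb'): parent n3 fail=2; on 'b' 2 → fail=3;  out {1}∪∅={1}

Text stream:
[0] read 'b'  n0⇒n1
[1] read 'b'  n1⇒n2
[2] read 'b'  n2⇒n3
[3] read 'b'  n3⇒n5  → match P1@[0:3]
[4] read 'e'  n5⇒n0 (fail-walked)
[5] read 'c'  n0⇒n0
[6] read 'b'  n0⇒n1
[7] read 'b'  n1⇒n2
[8] read 'b'  n2⇒n3
[9] read 'd'  n3⇒n4  → match P0@[6:9]
[10] read 'b'  n4⇒n1 (fail-walked)
[11] read 'b'  n1⇒n2
[12] read 'b'  n2⇒n3
[13] read 'd'  n3⇒n4  → match P0@[10:13]
[14] read 'b'  n4⇒n1 (fail-walked)
[15] read 'b'  n1⇒n2
[16] read 'b'  n2⇒n3
[17] read 'd'  n3⇒n4  → match P0@[14:17]
[18] read 'b'  n4⇒n1 (fail-walked)
[19] read 'b'  n1⇒n2
[20] read 'b'  n2⇒n3
[21] read 'b'  n3⇒n5  → match P1@[18:21]
[22] read 'd'  n5⇒n4 (fail-walked)  → match P0@[19:22]
[23] read 'b'  n4⇒n1 (fail-walked)
[24] read 'b'  n1⇒n2
[25] read 'b'  n2⇒n3
[26] read 'd'  n3⇒n4  → match P0@[23:26]
[27] read 'b'  n4⇒n1 (fail-walked)
[28] read 'b'  n1⇒n2
[29] read 'b'  n2⇒n3
[30] read 'b'  n3⇒n5  → match P1@[27:30]
[31] read 'd'  n5⇒n4 (fail-walked)  → match P0@[28:31]
[32] read 'b'  n4⇒n1 (fail-walked)
[33] read 'e'  n1⇒n0 (fail-walked)
[34] read 'd'  n0⇒n0
[35] read 'b'  n0⇒n1
[36] read 'b'  n1⇒n2
[37] read 'b'  n2⇒n3
[38] read 'b'  n3⇒n5  → match P1@[35:38]
[39] read 'b'  n5⇒n5 (fail-walked)  → match P1@[36:39]
[40] read 'b'  n5⇒n5 (fail-walked)  → match P1@[37:40]
[41] read 'b'  n5⇒n5 (fail-walked)  → match P1@[38:41]
[42] read 'b'  n5⇒n5 (fail-walked)  → match P1@[39:42]
[43] read 'b'  n5⇒n5 (fail-walked)  → match P1@[40:43]
[44] read 'b'  n5⇒n5 (fail-walked)  → match P1@[41:44]

Matches: [[3,1],[9,0],[13,0],[17,0],[21,1],[22,0],[26,0],[30,1],[31,0],[38,1],[39,1],[40,1],[41,1],[42,1],[43,1],[44,1]]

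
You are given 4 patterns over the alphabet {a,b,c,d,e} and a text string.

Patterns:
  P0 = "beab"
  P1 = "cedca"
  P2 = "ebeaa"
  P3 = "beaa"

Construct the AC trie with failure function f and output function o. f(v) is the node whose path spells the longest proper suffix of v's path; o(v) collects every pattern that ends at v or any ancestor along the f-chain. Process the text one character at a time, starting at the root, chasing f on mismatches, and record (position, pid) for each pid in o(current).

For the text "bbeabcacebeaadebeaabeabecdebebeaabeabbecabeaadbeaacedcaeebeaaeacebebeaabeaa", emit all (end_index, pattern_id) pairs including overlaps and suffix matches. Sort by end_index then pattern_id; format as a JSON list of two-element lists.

Construct AC machine:
Trie nodes:
  n0 'ε': b→1 c→5 e→10
  n1 'b': e→2
  n2 'be': a→3
  n3 'bea': a→15 b→4
  n4 'beab': ·  [P0 ends]
  n5 'c': e→6
  n6 'ce': d→7
  n7 'ced': c→8
  n8 'cedc': a→9
  n9 'cedca': ·  [P1 ends]
  n10 'e': b→11
  n11 'eb': e→12
  n12 'ebe': a→13
  n13 'ebea': a→14
  n14 'ebeaa': ·  [P2 ends]
  n15 'beaa': ·  [P3 ends]

BFS fail/out derivation:
  n1('b'): parent n0 fail=0; on 'b' 0 → fail=0;  out ∅∪∅=∅
  n5('c'): parent n0 fail=0; on 'c' 0 → fail=0;  out ∅∪∅=∅
  n10('e'): parent n0 fail=0; on 'e' 0 → fail=0;  out ∅∪∅=∅
  n2('be'): parent n1 fail=0; on 'e' 0 → fail=10;  out ∅∪∅=∅
  n6('ce'): parent n5 fail=0; on 'e' 0 → fail=10;  out ∅∪∅=∅
  n11('eb'): parent n10 fail=0; on 'b' 0 → fail=1;  out ∅∪∅=∅
  n3('bea'): parent n2 fail=10; on 'a' 10→0 → fail=0;  out ∅∪∅=∅
  n7('ced'): parent n6 fail=10; on 'd' 10→0 → fail=0;  out ∅∪∅=∅
  n12('ebe'): parent n11 fail=1; on 'e' 1 → fail=2;  out ∅∪∅=∅
  n4('beab'): parent n3 fail=0; on 'b' 0 → fail=1;  out {0}∪∅={0}
  n8('cedc'): parent n7 fail=0; on 'c' 0 → fail=5;  out ∅∪∅=∅
  n13('ebea'): parent n12 fail=2; on 'a' 2 → fail=3;  out ∅∪∅=∅
  n15('beaa'): parent n3 fail=0; on 'a' 0 → fail=0;  out {3}∪∅={3}
  n9('cedca'): parent n8 fail=5; on 'a' 5→0 → fail=0;  out {1}∪∅={1}
  n14('ebeaa'): parent n13 fail=3; on 'a' 3 → fail=15;  out {2}∪{3}={2,3}

Scan:
pos 0 'b': at 1
pos 1 'b': at 1 ·f
pos 2 'e': at 2
pos 3 'a': at 3
pos 4 'b': at 4  ** P0@[1:4]
pos 5 'c': at 5 ·f
pos 6 'a': at 0 ·f
pos 7 'c': at 5
pos 8 'e': at 6
pos 9 'b': at 11 ·f
pos 10 'e': at 12
pos 11 'a': at 13
pos 12 'a': at 14  ** P2@[8:12],P3@[9:12]
pos 13 'd': at 0 ·f
pos 14 'e': at 10
pos 15 'b': at 11
pos 16 'e': at 12
pos 17 'a': at 13
pos 18 'a': at 14  ** P2@[14:18],P3@[15:18]
pos 19 'b': at 1 ·f
pos 20 'e': at 2
pos 21 'a': at 3
pos 22 'b': at 4  ** P0@[19:22]
pos 23 'e': at 2 ·f
pos 24 'c': at 5 ·f
pos 25 'd': at 0 ·f
pos 26 'e': at 10
pos 27 'b': at 11
pos 28 'e': at 12
pos 29 'b': at 11 ·f
pos 30 'e': at 12
pos 31 'a': at 13
pos 32 'a': at 14  ** P2@[28:32],P3@[29:32]
pos 33 'b': at 1 ·f
pos 34 'e': at 2
pos 35 'a': at 3
pos 36 'b': at 4  ** P0@[33:36]
pos 37 'b': at 1 ·f
pos 38 'e': at 2
pos 39 'c': at 5 ·f
pos 40 'a': at 0 ·f
pos 41 'b': at 1
pos 42 'e': at 2
pos 43 'a': at 3
pos 44 'a': at 15  ** P3@[41:44]
pos 45 'd': at 0 ·f
pos 46 'b': at 1
pos 47 'e': at 2
pos 48 'a': at 3
pos 49 'a': at 15  ** P3@[46:49]
pos 50 'c': at 5 ·f
pos 51 'e': at 6
pos 52 'd': at 7
pos 53 'c': at 8
pos 54 'a': at 9  ** P1@[50:54]
pos 55 'e': at 10 ·f
pos 56 'e': at 10 ·f
pos 57 'b': at 11
pos 58 'e': at 12
pos 59 'a': at 13
pos 60 'a': at 14  ** P2@[56:60],P3@[57:60]
pos 61 'e': at 10 ·f
pos 62 'a': at 0 ·f
pos 63 'c': at 5
pos 64 'e': at 6
pos 65 'b': at 11 ·f
pos 66 'e': at 12
pos 67 'b': at 11 ·f
pos 68 'e': at 12
pos 69 'a': at 13
pos 70 'a': at 14  ** P2@[66:70],P3@[67:70]
pos 71 'b': at 1 ·f
pos 72 'e': at 2
pos 73 'a': at 3
pos 74 'a': at 15  ** P3@[71:74]

Result: [[4,0],[12,2],[12,3],[18,2],[18,3],[22,0],[32,2],[32,3],[36,0],[44,3],[49,3],[54,1],[60,2],[60,3],[70,2],[70,3],[74,3]]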